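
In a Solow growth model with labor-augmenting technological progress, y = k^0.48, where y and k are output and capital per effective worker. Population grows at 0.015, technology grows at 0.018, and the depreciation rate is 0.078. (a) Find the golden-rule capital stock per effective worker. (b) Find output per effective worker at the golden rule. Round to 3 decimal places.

The effective depreciation rate is n + g + δ = 0.015 + 0.018 + 0.078 = 0.111.
At the golden rule the marginal product of capital equals n+g+δ: 0.48·k^(0.48−1) = 0.111. Solving, k_gold = (0.48/0.111)^(1/0.52) ≈ 16.7078.
y_gold = 16.7078^0.48 ≈ 3.8637.

(a) k_gold ≈ 16.708; (b) y_gold ≈ 3.864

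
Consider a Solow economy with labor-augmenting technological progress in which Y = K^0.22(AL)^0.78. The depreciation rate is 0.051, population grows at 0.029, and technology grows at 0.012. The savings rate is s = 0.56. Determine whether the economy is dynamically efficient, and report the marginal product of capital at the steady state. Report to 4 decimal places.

dynamically inefficient; MPK ≈ 0.0361

n + g + δ = 0.029 + 0.012 + 0.051 = 0.092.
Steady-state k*: s·k^0.22 = 0.092·k gives k* = (0.56/0.092)^(1/0.78) ≈ 10.1307.
MPK = 0.22·10.1307^(-0.78) ≈ 0.0361.
MPK < n+g+δ = 0.092, so the economy is dynamically inefficient (over-saving).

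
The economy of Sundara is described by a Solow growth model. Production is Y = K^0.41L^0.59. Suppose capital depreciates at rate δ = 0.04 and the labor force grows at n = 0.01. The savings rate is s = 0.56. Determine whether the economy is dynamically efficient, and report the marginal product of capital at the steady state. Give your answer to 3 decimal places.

dynamically inefficient; MPK ≈ 0.037

Break-even investment rate: n + δ = 0.01 + 0.04 = 0.05.
Steady-state k*: s·k^0.41 = 0.05·k gives k* = (0.56/0.05)^(1/0.59) ≈ 60.0255.
MPK = 0.41·60.0255^(-0.59) ≈ 0.0366.
MPK < n+δ = 0.05, so the economy is dynamically inefficient (over-saving).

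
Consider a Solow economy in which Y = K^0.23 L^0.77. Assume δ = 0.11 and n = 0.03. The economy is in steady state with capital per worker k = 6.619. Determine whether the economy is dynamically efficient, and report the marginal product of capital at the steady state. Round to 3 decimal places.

n + δ = 0.03 + 0.11 = 0.14.
MPK = 0.23·k^(0.23−1) = 0.23·6.619^(-0.77) ≈ 0.0537.
MPK < 0.14, so the economy is dynamically inefficient (over-saving).

dynamically inefficient; MPK ≈ 0.054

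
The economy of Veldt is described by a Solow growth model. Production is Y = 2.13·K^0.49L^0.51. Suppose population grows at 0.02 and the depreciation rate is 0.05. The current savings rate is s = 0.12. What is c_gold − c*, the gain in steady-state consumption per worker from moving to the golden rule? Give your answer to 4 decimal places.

Break-even investment rate: n + δ = 0.02 + 0.05 = 0.07.
Current steady state (s = 0.12): k* = (0.12·2.13/0.07)^(1/0.51) ≈ 12.6727, y* = 2.13·12.6727^0.49 ≈ 7.3924, c* = (1−0.12)·7.3924 ≈ 6.5053.
At the golden rule the marginal product of capital equals n+δ: 0.49·2.13·k^(0.49−1) = 0.07. Solving, k_gold = (0.49·2.13/0.07)^(1/0.51) ≈ 199.9570.
y_gold = 2.13·199.9570^0.49 ≈ 28.5653, c_gold = y_gold − 0.07·k_gold ≈ 14.5683.
Gain: Δc = 14.5683 − 6.5053 ≈ 8.0630.

Δc ≈ 8.0630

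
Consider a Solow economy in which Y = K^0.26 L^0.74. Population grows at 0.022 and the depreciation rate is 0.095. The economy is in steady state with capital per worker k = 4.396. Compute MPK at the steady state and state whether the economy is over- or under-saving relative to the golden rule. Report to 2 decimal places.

over-saving; MPK ≈ 0.09

n + δ = 0.022 + 0.095 = 0.117.
MPK = 0.26·k^(0.26−1) = 0.26·4.396^(-0.74) ≈ 0.0869.
MPK < 0.117, so the economy is dynamically inefficient (over-saving).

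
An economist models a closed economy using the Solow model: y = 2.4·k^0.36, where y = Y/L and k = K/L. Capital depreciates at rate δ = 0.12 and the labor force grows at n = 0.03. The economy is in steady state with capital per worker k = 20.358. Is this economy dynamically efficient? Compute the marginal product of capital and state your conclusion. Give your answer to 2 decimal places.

The effective depreciation rate is n + δ = 0.03 + 0.12 = 0.15.
MPK = 0.36·2.4·k^(0.36−1) = 0.36·2.4·20.358^(-0.64) ≈ 0.1256.
MPK < 0.15, so the economy is dynamically inefficient (over-saving).

dynamically inefficient; MPK ≈ 0.13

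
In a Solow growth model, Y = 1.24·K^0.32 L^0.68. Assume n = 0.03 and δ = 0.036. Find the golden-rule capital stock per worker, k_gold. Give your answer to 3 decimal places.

k_gold ≈ 13.984

Capital per worker breaks even when investment replaces (n + δ)·k; here n + δ = 0.066.
Maximizing c = f(k) − (n+δ)·k gives f'(k) = n+δ, i.e. 0.32·1.24·k^(0.32−1) = 0.066, so k_gold = (0.32·1.24/0.066)^(1/0.68) ≈ 13.9839.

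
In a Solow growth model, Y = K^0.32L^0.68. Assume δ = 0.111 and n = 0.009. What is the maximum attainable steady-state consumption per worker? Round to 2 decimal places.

c_gold ≈ 1.08

The effective depreciation rate is n + δ = 0.009 + 0.111 = 0.12.
Golden rule sets MPK = n+δ: 0.32·k^(0.32−1) = 0.12, so k_gold = (0.32/0.12)^(1/0.68) ≈ 4.2308.
y_gold = 4.2308^0.32 ≈ 1.5866.
c_gold = y_gold − (n+δ)·k_gold = 1.5866 − 0.12·4.2308 ≈ 1.0789.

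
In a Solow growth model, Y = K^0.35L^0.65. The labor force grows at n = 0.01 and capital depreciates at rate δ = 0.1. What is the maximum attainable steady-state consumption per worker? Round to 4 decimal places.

c_gold ≈ 1.2122

Capital per worker breaks even when investment replaces (n + δ)·k; here n + δ = 0.11.
Setting f'(k) = n+δ gives 0.35·k^(0.35−1) = 0.11, hence k_gold = (0.35/0.11)^(1/0.65) ≈ 5.9340.
y_gold = 5.9340^0.35 ≈ 1.8650.
c_gold = y_gold − (n+δ)·k_gold = 1.8650 − 0.11·5.9340 ≈ 1.2122.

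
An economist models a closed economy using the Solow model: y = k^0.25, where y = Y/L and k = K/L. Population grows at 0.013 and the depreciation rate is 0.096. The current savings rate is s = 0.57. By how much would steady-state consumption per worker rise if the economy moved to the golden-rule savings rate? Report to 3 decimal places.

Δc ≈ 0.243

n + δ = 0.013 + 0.096 = 0.109.
Current steady state (s = 0.57): k* = (0.57/0.109)^(1/0.75) ≈ 9.0768, y* = 9.0768^0.25 ≈ 1.7357, c* = (1−0.57)·1.7357 ≈ 0.7464.
Maximizing c = f(k) − (n+δ)·k gives f'(k) = n+δ, i.e. 0.25·k^(0.25−1) = 0.109, so k_gold = (0.25/0.109)^(1/0.75) ≈ 3.0247.
y_gold = 3.0247^0.25 ≈ 1.3188, c_gold = y_gold − 0.109·k_gold ≈ 0.9891.
Gain: Δc = 0.9891 − 0.7464 ≈ 0.2427.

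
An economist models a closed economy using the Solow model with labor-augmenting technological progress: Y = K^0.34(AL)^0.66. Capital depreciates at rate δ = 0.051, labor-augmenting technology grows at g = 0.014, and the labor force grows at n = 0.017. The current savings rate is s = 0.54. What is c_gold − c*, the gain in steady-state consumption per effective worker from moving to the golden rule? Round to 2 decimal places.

Break-even investment rate: n + g + δ = 0.017 + 0.014 + 0.051 = 0.082.
Current steady state (s = 0.54): k* = (0.54/0.082)^(1/0.66) ≈ 17.3889, y* = 17.3889^0.34 ≈ 2.6405, c* = (1−0.54)·2.6405 ≈ 1.2146.
Setting f'(k) = n+g+δ gives 0.34·k^(0.34−1) = 0.082, hence k_gold = (0.34/0.082)^(1/0.66) ≈ 8.6269.
y_gold = 8.6269^0.34 ≈ 2.0806, c_gold = y_gold − 0.082·k_gold ≈ 1.3732.
Gain: Δc = 1.3732 − 1.2146 ≈ 0.1586.

Δc ≈ 0.16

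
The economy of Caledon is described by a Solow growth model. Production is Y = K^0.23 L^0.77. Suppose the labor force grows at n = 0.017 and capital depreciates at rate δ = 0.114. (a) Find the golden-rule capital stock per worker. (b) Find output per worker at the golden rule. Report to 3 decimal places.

(a) k_gold ≈ 2.077; (b) y_gold ≈ 1.183

Capital per worker breaks even when investment replaces (n + δ)·k; here n + δ = 0.131.
Golden rule sets MPK = n+δ: 0.23·k^(0.23−1) = 0.131, so k_gold = (0.23/0.131)^(1/0.77) ≈ 2.0772.
y_gold = 2.0772^0.23 ≈ 1.1831.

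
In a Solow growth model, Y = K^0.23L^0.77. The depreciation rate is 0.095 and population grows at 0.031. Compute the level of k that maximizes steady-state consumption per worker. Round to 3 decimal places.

k_gold ≈ 2.185

n + δ = 0.031 + 0.095 = 0.126.
Maximizing c = f(k) − (n+δ)·k gives f'(k) = n+δ, i.e. 0.23·k^(0.23−1) = 0.126, so k_gold = (0.23/0.126)^(1/0.77) ≈ 2.1849.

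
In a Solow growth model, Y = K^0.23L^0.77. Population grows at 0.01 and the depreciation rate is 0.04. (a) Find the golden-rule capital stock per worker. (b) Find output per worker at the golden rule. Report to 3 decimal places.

Break-even investment rate: n + δ = 0.01 + 0.04 = 0.05.
Maximizing c = f(k) − (n+δ)·k gives f'(k) = n+δ, i.e. 0.23·k^(0.23−1) = 0.05, so k_gold = (0.23/0.05)^(1/0.77) ≈ 7.2565.
y_gold = 7.2565^0.23 ≈ 1.5775.

(a) k_gold ≈ 7.256; (b) y_gold ≈ 1.577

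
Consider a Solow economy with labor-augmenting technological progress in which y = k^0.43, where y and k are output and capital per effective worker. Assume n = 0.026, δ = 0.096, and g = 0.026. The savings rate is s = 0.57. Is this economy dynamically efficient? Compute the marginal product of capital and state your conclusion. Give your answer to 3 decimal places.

dynamically inefficient; MPK ≈ 0.112

The effective depreciation rate is n + g + δ = 0.026 + 0.026 + 0.096 = 0.148.
Steady-state k*: s·k^0.43 = 0.148·k gives k* = (0.57/0.148)^(1/0.57) ≈ 10.6510.
MPK = 0.43·10.6510^(-0.57) ≈ 0.1116.
MPK < n+g+δ = 0.148, so the economy is dynamically inefficient (over-saving).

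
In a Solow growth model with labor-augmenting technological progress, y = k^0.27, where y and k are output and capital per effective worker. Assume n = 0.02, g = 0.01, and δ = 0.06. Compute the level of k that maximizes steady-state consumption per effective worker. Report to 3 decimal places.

Break-even investment rate: n + g + δ = 0.02 + 0.01 + 0.06 = 0.09.
At the golden rule the marginal product of capital equals n+g+δ: 0.27·k^(0.27−1) = 0.09. Solving, k_gold = (0.27/0.09)^(1/0.73) ≈ 4.5039.

k_gold ≈ 4.504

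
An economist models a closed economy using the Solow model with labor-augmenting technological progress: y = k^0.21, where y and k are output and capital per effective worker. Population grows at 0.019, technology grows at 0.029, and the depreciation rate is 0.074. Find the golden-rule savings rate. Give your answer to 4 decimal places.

Capital per effective worker breaks even when investment replaces (n + g + δ)·k; here n + g + δ = 0.122.
At the golden rule MPK = n+g+δ, and in any Cobb-Douglas steady state s = (n+g+δ)·k/y = MPK·k/y = capital's share 0.21.

s_gold = 0.2100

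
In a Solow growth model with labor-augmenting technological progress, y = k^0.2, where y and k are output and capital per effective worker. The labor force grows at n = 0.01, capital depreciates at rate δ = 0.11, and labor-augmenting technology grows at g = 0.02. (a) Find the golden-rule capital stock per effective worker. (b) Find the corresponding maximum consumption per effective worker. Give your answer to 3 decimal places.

Break-even investment rate: n + g + δ = 0.01 + 0.02 + 0.11 = 0.14.
At the golden rule the marginal product of capital equals n+g+δ: 0.2·k^(0.2−1) = 0.14. Solving, k_gold = (0.2/0.14)^(1/0.8) ≈ 1.5618.
y_gold = 1.5618^0.2 ≈ 1.0933; c_gold = y_gold − 0.14·k_gold ≈ 0.8746.

(a) k_gold ≈ 1.562; (b) c_gold ≈ 0.875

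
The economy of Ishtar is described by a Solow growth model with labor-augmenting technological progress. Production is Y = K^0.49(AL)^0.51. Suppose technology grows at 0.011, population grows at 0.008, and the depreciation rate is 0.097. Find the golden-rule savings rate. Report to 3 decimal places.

Capital per effective worker breaks even when investment replaces (n + g + δ)·k; here n + g + δ = 0.116.
At the golden rule MPK = n+g+δ, and in any Cobb-Douglas steady state s = (n+g+δ)·k/y = MPK·k/y = capital's share 0.49.

s_gold = 0.490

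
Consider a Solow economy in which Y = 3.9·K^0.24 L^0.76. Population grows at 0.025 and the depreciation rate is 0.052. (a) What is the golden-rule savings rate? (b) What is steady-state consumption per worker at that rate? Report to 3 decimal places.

(a) s_gold = 0.240; (b) c_gold ≈ 6.523

Break-even investment rate: n + δ = 0.025 + 0.052 = 0.077.
For Cobb-Douglas, s_gold equals capital's share: s_gold = 0.24.
Golden rule sets MPK = n+δ: 0.24·3.9·k^(0.24−1) = 0.077, so k_gold = (0.24·3.9/0.077)^(1/0.76) ≈ 26.7515.
y_gold = 3.9·26.7515^0.24 ≈ 8.5828; c_gold = (1−0.24)·y_gold ≈ 6.5229.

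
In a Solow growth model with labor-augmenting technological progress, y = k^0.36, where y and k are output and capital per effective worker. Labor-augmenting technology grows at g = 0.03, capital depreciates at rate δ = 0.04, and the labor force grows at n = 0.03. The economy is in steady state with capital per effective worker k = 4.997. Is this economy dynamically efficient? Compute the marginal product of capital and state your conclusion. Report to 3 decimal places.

Capital per effective worker breaks even when investment replaces (n + g + δ)·k; here n + g + δ = 0.1.
MPK = 0.36·k^(0.36−1) = 0.36·4.997^(-0.64) ≈ 0.1286.
MPK > 0.1, so the economy is dynamically efficient (under-saving).

dynamically efficient; MPK ≈ 0.129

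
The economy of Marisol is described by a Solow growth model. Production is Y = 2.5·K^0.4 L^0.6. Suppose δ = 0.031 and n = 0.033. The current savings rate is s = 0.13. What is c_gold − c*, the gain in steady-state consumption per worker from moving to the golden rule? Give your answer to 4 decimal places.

Δc ≈ 2.9492

Capital per worker breaks even when investment replaces (n + δ)·k; here n + δ = 0.064.
Current steady state (s = 0.13): k* = (0.13·2.5/0.064)^(1/0.6) ≈ 15.0028, y* = 2.5·15.0028^0.4 ≈ 7.3860, c* = (1−0.13)·7.3860 ≈ 6.4258.
Setting f'(k) = n+δ gives 0.4·2.5·k^(0.4−1) = 0.064, hence k_gold = (0.4·2.5/0.064)^(1/0.6) ≈ 97.6563.
y_gold = 2.5·97.6563^0.4 ≈ 15.6250, c_gold = y_gold − 0.064·k_gold ≈ 9.3750.
Gain: Δc = 9.3750 − 6.4258 ≈ 2.9492.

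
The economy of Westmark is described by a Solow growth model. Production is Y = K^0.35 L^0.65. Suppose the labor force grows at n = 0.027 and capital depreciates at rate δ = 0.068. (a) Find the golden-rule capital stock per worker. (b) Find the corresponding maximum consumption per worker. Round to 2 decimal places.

(a) k_gold ≈ 7.44; (b) c_gold ≈ 1.31

n + δ = 0.027 + 0.068 = 0.095.
At the golden rule the marginal product of capital equals n+δ: 0.35·k^(0.35−1) = 0.095. Solving, k_gold = (0.35/0.095)^(1/0.65) ≈ 7.4353.
y_gold = 7.4353^0.35 ≈ 2.0182; c_gold = y_gold − 0.095·k_gold ≈ 1.3118.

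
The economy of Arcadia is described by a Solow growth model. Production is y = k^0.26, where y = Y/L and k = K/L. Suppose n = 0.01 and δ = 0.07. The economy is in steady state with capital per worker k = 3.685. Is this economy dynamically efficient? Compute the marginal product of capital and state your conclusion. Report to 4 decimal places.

The effective depreciation rate is n + δ = 0.01 + 0.07 = 0.08.
MPK = 0.26·k^(0.26−1) = 0.26·3.685^(-0.74) ≈ 0.0990.
MPK > 0.08, so the economy is dynamically efficient (under-saving).

dynamically efficient; MPK ≈ 0.0990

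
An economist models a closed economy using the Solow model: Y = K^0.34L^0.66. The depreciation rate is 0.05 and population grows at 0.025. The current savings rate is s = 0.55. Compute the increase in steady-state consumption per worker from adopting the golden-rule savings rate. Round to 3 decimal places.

Capital per worker breaks even when investment replaces (n + δ)·k; here n + δ = 0.075.
Current steady state (s = 0.55): k* = (0.55/0.075)^(1/0.66) ≈ 20.4674, y* = 20.4674^0.34 ≈ 2.7910, c* = (1−0.55)·2.7910 ≈ 1.2560.
Setting f'(k) = n+δ gives 0.34·k^(0.34−1) = 0.075, hence k_gold = (0.34/0.075)^(1/0.66) ≈ 9.8758.
y_gold = 9.8758^0.34 ≈ 2.1785, c_gold = y_gold − 0.075·k_gold ≈ 1.4378.
Gain: Δc = 1.4378 − 1.2560 ≈ 0.1818.

Δc ≈ 0.182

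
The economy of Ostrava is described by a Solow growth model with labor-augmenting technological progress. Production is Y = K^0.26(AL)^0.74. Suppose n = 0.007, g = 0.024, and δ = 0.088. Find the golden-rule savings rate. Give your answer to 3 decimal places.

s_gold = 0.260

The effective depreciation rate is n + g + δ = 0.007 + 0.024 + 0.088 = 0.119.
At the golden rule MPK = n+g+δ, and in any Cobb-Douglas steady state s = (n+g+δ)·k/y = MPK·k/y = capital's share 0.26.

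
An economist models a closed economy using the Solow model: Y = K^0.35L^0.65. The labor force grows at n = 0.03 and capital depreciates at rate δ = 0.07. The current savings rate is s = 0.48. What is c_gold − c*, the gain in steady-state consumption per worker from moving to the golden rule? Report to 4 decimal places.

Δc ≈ 0.0660

n + δ = 0.03 + 0.07 = 0.1.
Current steady state (s = 0.48): k* = (0.48/0.1)^(1/0.65) ≈ 11.1703, y* = 11.1703^0.35 ≈ 2.3271, c* = (1−0.48)·2.3271 ≈ 1.2101.
Golden rule sets MPK = n+δ: 0.35·k^(0.35−1) = 0.1, so k_gold = (0.35/0.1)^(1/0.65) ≈ 6.8711.
y_gold = 6.8711^0.35 ≈ 1.9632, c_gold = y_gold − 0.1·k_gold ≈ 1.2761.
Gain: Δc = 1.2761 − 1.2101 ≈ 0.0660.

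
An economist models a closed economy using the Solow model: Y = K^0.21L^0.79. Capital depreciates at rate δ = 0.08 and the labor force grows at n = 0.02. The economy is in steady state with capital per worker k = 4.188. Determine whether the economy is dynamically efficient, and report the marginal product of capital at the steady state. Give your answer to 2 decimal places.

Break-even investment rate: n + δ = 0.02 + 0.08 = 0.1.
MPK = 0.21·k^(0.21−1) = 0.21·4.188^(-0.79) ≈ 0.0677.
MPK < 0.1, so the economy is dynamically inefficient (over-saving).

dynamically inefficient; MPK ≈ 0.07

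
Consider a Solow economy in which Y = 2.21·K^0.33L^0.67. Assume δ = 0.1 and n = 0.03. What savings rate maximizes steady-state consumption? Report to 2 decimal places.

s_gold = 0.33

Capital per worker breaks even when investment replaces (n + δ)·k; here n + δ = 0.13.
At the golden rule MPK = n+δ, and in any Cobb-Douglas steady state s = (n+δ)·k/y = MPK·k/y = capital's share 0.33.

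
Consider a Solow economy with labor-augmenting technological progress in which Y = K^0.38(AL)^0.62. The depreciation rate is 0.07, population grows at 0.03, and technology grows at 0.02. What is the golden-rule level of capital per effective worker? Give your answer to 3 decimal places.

n + g + δ = 0.03 + 0.02 + 0.07 = 0.12.
Setting f'(k) = n+g+δ gives 0.38·k^(0.38−1) = 0.12, hence k_gold = (0.38/0.12)^(1/0.62) ≈ 6.4183.

k_gold ≈ 6.418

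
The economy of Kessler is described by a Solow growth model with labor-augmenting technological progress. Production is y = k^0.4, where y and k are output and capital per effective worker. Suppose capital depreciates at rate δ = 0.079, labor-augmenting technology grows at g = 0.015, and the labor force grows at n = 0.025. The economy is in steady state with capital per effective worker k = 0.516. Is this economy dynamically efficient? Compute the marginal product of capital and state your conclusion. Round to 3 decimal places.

dynamically efficient; MPK ≈ 0.595

Capital per effective worker breaks even when investment replaces (n + g + δ)·k; here n + g + δ = 0.119.
MPK = 0.4·k^(0.4−1) = 0.4·0.516^(-0.6) ≈ 0.5949.
MPK > 0.119, so the economy is dynamically efficient (under-saving).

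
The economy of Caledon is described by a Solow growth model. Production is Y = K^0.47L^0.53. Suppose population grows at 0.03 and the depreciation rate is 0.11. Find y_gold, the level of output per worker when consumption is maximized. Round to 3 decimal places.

n + δ = 0.03 + 0.11 = 0.14.
Maximizing c = f(k) − (n+δ)·k gives f'(k) = n+δ, i.e. 0.47·k^(0.47−1) = 0.14, so k_gold = (0.47/0.14)^(1/0.53) ≈ 9.8264.
Output: y_gold = k_gold^0.47 = 9.8264^0.47 ≈ 2.9270.

y_gold ≈ 2.927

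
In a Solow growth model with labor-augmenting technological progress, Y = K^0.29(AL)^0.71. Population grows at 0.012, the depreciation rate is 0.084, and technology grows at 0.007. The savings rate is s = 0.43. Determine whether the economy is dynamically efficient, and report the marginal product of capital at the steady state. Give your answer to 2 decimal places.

dynamically inefficient; MPK ≈ 0.07

The effective depreciation rate is n + g + δ = 0.012 + 0.007 + 0.084 = 0.103.
Steady-state k*: s·k^0.29 = 0.103·k gives k* = (0.43/0.103)^(1/0.71) ≈ 7.4839.
MPK = 0.29·7.4839^(-0.71) ≈ 0.0695.
MPK < n+g+δ = 0.103, so the economy is dynamically inefficient (over-saving).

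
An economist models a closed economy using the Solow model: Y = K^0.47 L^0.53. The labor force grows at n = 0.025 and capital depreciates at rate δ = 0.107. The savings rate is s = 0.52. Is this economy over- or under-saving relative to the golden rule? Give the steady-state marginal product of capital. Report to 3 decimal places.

over-saving; MPK ≈ 0.119

Break-even investment rate: n + δ = 0.025 + 0.107 = 0.132.
Steady-state k*: s·k^0.47 = 0.132·k gives k* = (0.52/0.132)^(1/0.53) ≈ 13.2878.
MPK = 0.47·13.2878^(-0.53) ≈ 0.1193.
MPK < n+δ = 0.132, so the economy is dynamically inefficient (over-saving).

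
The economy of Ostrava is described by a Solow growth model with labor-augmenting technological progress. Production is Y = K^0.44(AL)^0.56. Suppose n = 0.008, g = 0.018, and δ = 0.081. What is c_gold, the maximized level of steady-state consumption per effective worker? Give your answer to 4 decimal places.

c_gold ≈ 1.7009

Capital per effective worker breaks even when investment replaces (n + g + δ)·k; here n + g + δ = 0.107.
Setting f'(k) = n+g+δ gives 0.44·k^(0.44−1) = 0.107, hence k_gold = (0.44/0.107)^(1/0.56) ≈ 12.4897.
y_gold = 12.4897^0.44 ≈ 3.0373.
c_gold = y_gold − (n+g+δ)·k_gold = 3.0373 − 0.107·12.4897 ≈ 1.7009.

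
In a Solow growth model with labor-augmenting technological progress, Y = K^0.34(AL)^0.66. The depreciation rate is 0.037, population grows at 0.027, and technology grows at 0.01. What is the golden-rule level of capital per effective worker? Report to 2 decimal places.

k_gold ≈ 10.08

Capital per effective worker breaks even when investment replaces (n + g + δ)·k; here n + g + δ = 0.074.
Maximizing c = f(k) − (n+g+δ)·k gives f'(k) = n+g+δ, i.e. 0.34·k^(0.34−1) = 0.074, so k_gold = (0.34/0.074)^(1/0.66) ≈ 10.0787.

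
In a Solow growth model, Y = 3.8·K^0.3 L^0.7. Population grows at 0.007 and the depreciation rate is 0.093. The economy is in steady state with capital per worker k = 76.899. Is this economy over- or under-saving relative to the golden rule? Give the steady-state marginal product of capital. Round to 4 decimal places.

over-saving; MPK ≈ 0.0545

Break-even investment rate: n + δ = 0.007 + 0.093 = 0.1.
MPK = 0.3·3.8·k^(0.3−1) = 0.3·3.8·76.899^(-0.7) ≈ 0.0545.
MPK < 0.1, so the economy is dynamically inefficient (over-saving).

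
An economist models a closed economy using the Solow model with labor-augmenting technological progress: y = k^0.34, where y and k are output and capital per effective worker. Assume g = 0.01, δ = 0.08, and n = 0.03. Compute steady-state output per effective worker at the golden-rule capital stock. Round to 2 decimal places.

y_gold ≈ 1.71

Capital per effective worker breaks even when investment replaces (n + g + δ)·k; here n + g + δ = 0.12.
At the golden rule the marginal product of capital equals n+g+δ: 0.34·k^(0.34−1) = 0.12. Solving, k_gold = (0.34/0.12)^(1/0.66) ≈ 4.8451.
Output: y_gold = k_gold^0.34 = 4.8451^0.34 ≈ 1.7100.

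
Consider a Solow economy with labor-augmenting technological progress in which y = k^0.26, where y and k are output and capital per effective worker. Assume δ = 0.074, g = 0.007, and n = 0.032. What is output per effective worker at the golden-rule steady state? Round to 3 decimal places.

y_gold ≈ 1.340

Capital per effective worker breaks even when investment replaces (n + g + δ)·k; here n + g + δ = 0.113.
Maximizing c = f(k) − (n+g+δ)·k gives f'(k) = n+g+δ, i.e. 0.26·k^(0.26−1) = 0.113, so k_gold = (0.26/0.113)^(1/0.74) ≈ 3.0835.
Output: y_gold = k_gold^0.26 = 3.0835^0.26 ≈ 1.3401.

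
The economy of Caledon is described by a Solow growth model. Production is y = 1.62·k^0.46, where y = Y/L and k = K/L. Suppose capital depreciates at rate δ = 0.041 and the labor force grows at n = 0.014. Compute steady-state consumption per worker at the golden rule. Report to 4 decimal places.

Capital per worker breaks even when investment replaces (n + δ)·k; here n + δ = 0.055.
Maximizing c = f(k) − (n+δ)·k gives f'(k) = n+δ, i.e. 0.46·1.62·k^(0.46−1) = 0.055, so k_gold = (0.46·1.62/0.055)^(1/0.54) ≈ 124.7757.
y_gold = 1.62·124.7757^0.46 ≈ 14.9188.
c_gold = y_gold − (n+δ)·k_gold = 14.9188 − 0.055·124.7757 ≈ 8.0562.

c_gold ≈ 8.0562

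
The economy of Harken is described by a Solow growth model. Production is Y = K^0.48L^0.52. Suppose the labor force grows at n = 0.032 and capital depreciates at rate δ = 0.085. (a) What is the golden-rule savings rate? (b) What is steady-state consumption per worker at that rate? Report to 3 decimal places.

Break-even investment rate: n + δ = 0.032 + 0.085 = 0.117.
For Cobb-Douglas, s_gold equals capital's share: s_gold = 0.48.
Golden rule sets MPK = n+δ: 0.48·k^(0.48−1) = 0.117, so k_gold = (0.48/0.117)^(1/0.52) ≈ 15.0992.
y_gold = 15.0992^0.48 ≈ 3.6804; c_gold = (1−0.48)·y_gold ≈ 1.9138.

(a) s_gold = 0.480; (b) c_gold ≈ 1.914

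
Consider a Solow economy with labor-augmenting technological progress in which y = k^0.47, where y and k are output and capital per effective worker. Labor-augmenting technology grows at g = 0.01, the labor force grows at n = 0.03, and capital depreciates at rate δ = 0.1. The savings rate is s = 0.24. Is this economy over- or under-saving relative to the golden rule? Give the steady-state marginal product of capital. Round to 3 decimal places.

under-saving; MPK ≈ 0.274

n + g + δ = 0.03 + 0.01 + 0.1 = 0.14.
Steady-state k*: s·k^0.47 = 0.14·k gives k* = (0.24/0.14)^(1/0.53) ≈ 2.7648.
MPK = 0.47·2.7648^(-0.53) ≈ 0.2742.
MPK > n+g+δ = 0.14, so the economy is dynamically efficient (under-saving).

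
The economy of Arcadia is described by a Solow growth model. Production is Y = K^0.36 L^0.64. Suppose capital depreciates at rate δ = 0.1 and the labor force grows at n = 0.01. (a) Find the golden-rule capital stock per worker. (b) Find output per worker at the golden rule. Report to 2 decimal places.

n + δ = 0.01 + 0.1 = 0.11.
Setting f'(k) = n+δ gives 0.36·k^(0.36−1) = 0.11, hence k_gold = (0.36/0.11)^(1/0.64) ≈ 6.3760.
y_gold = 6.3760^0.36 ≈ 1.9482.

(a) k_gold ≈ 6.38; (b) y_gold ≈ 1.95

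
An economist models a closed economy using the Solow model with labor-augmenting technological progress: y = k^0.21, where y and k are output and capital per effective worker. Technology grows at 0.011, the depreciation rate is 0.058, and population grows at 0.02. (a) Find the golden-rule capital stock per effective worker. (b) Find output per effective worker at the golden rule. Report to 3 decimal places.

(a) k_gold ≈ 2.964; (b) y_gold ≈ 1.256

The effective depreciation rate is n + g + δ = 0.02 + 0.011 + 0.058 = 0.089.
Maximizing c = f(k) − (n+g+δ)·k gives f'(k) = n+g+δ, i.e. 0.21·k^(0.21−1) = 0.089, so k_gold = (0.21/0.089)^(1/0.79) ≈ 2.9644.
y_gold = 2.9644^0.21 ≈ 1.2563.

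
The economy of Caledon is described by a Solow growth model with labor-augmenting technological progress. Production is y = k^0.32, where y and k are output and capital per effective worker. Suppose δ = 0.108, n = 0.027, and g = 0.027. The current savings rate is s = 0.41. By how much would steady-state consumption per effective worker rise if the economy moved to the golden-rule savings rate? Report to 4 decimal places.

Δc ≈ 0.0234

Break-even investment rate: n + g + δ = 0.027 + 0.027 + 0.108 = 0.162.
Current steady state (s = 0.41): k* = (0.41/0.162)^(1/0.68) ≈ 3.9178, y* = 3.9178^0.32 ≈ 1.5480, c* = (1−0.41)·1.5480 ≈ 0.9133.
Setting f'(k) = n+g+δ gives 0.32·k^(0.32−1) = 0.162, hence k_gold = (0.32/0.162)^(1/0.68) ≈ 2.7212.
y_gold = 2.7212^0.32 ≈ 1.3776, c_gold = y_gold − 0.162·k_gold ≈ 0.9368.
Gain: Δc = 0.9368 − 0.9133 ≈ 0.0234.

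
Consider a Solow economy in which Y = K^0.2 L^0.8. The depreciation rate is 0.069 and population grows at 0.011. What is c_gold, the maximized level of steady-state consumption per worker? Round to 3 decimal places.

c_gold ≈ 1.006

The effective depreciation rate is n + δ = 0.011 + 0.069 = 0.08.
At the golden rule the marginal product of capital equals n+δ: 0.2·k^(0.2−1) = 0.08. Solving, k_gold = (0.2/0.08)^(1/0.8) ≈ 3.1436.
y_gold = 3.1436^0.2 ≈ 1.2574.
c_gold = y_gold − (n+δ)·k_gold = 1.2574 − 0.08·3.1436 ≈ 1.0059.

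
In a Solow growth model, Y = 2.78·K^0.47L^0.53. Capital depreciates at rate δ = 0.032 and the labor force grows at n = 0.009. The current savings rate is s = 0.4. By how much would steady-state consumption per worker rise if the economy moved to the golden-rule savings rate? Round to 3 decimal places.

Δc ≈ 0.596

The effective depreciation rate is n + δ = 0.009 + 0.032 = 0.041.
Current steady state (s = 0.4): k* = (0.4·2.78/0.041)^(1/0.53) ≈ 506.2664, y* = 2.78·506.2664^0.47 ≈ 51.8923, c* = (1−0.4)·51.8923 ≈ 31.1354.
Golden rule sets MPK = n+δ: 0.47·2.78·k^(0.47−1) = 0.041, so k_gold = (0.47·2.78/0.041)^(1/0.53) ≈ 686.3190.
y_gold = 2.78·686.3190^0.47 ≈ 59.8704, c_gold = y_gold − 0.041·k_gold ≈ 31.7313.
Gain: Δc = 31.7313 − 31.1354 ≈ 0.5959.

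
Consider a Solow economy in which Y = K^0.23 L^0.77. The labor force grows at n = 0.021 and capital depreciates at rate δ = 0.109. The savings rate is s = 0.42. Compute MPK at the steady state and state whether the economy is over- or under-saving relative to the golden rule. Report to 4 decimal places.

over-saving; MPK ≈ 0.0712

Break-even investment rate: n + δ = 0.021 + 0.109 = 0.13.
Steady-state k*: s·k^0.23 = 0.13·k gives k* = (0.42/0.13)^(1/0.77) ≈ 4.5860.
MPK = 0.23·4.5860^(-0.77) ≈ 0.0712.
MPK < n+δ = 0.13, so the economy is dynamically inefficient (over-saving).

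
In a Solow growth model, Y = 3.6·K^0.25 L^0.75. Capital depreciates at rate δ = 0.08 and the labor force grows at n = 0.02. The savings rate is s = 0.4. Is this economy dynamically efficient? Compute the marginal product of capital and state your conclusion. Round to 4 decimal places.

dynamically inefficient; MPK ≈ 0.0625

n + δ = 0.02 + 0.08 = 0.1.
Steady-state k*: s·A·k^0.25 = 0.1·k gives k* = (0.4·3.6/0.1)^(1/0.75) ≈ 35.0335.
MPK = 0.25·3.6·35.0335^(-0.75) ≈ 0.0625.
MPK < n+δ = 0.1, so the economy is dynamically inefficient (over-saving).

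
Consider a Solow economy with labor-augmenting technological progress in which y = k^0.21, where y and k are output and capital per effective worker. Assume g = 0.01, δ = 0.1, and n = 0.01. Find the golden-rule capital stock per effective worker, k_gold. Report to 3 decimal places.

The effective depreciation rate is n + g + δ = 0.01 + 0.01 + 0.1 = 0.12.
Setting f'(k) = n+g+δ gives 0.21·k^(0.21−1) = 0.12, hence k_gold = (0.21/0.12)^(1/0.79) ≈ 2.0307.

k_gold ≈ 2.031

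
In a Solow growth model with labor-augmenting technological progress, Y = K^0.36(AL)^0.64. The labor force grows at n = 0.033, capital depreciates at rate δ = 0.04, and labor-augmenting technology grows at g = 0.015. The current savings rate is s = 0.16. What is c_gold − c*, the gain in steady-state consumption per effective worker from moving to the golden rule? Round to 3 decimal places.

Δc ≈ 0.238

n + g + δ = 0.033 + 0.015 + 0.04 = 0.088.
Current steady state (s = 0.16): k* = (0.16/0.088)^(1/0.64) ≈ 2.5450, y* = 2.5450^0.36 ≈ 1.3997, c* = (1−0.16)·1.3997 ≈ 1.1758.
Golden rule sets MPK = n+g+δ: 0.36·k^(0.36−1) = 0.088, so k_gold = (0.36/0.088)^(1/0.64) ≈ 9.0358.
y_gold = 9.0358^0.36 ≈ 2.2088, c_gold = y_gold − 0.088·k_gold ≈ 1.4136.
Gain: Δc = 1.4136 − 1.1758 ≈ 0.2378.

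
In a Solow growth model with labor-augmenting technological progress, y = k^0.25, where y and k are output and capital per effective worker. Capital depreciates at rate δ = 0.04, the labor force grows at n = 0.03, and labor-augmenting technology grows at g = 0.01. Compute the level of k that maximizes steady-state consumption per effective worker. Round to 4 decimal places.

k_gold ≈ 4.5688

Capital per effective worker breaks even when investment replaces (n + g + δ)·k; here n + g + δ = 0.08.
At the golden rule the marginal product of capital equals n+g+δ: 0.25·k^(0.25−1) = 0.08. Solving, k_gold = (0.25/0.08)^(1/0.75) ≈ 4.5688.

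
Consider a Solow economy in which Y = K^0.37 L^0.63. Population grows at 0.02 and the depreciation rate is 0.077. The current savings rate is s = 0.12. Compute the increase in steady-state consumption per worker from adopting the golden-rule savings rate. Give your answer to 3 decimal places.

Δc ≈ 0.386

Capital per worker breaks even when investment replaces (n + δ)·k; here n + δ = 0.097.
Current steady state (s = 0.12): k* = (0.12/0.097)^(1/0.63) ≈ 1.4018, y* = 1.4018^0.37 ≈ 1.1331, c* = (1−0.12)·1.1331 ≈ 0.9971.
Maximizing c = f(k) − (n+δ)·k gives f'(k) = n+δ, i.e. 0.37·k^(0.37−1) = 0.097, so k_gold = (0.37/0.097)^(1/0.63) ≈ 8.3735.
y_gold = 8.3735^0.37 ≈ 2.1952, c_gold = y_gold − 0.097·k_gold ≈ 1.3830.
Gain: Δc = 1.3830 − 0.9971 ≈ 0.3858.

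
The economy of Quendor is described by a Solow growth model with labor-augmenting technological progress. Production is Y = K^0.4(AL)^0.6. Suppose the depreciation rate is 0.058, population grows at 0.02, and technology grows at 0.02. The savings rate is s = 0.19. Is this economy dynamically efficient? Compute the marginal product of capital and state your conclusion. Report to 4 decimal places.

Capital per effective worker breaks even when investment replaces (n + g + δ)·k; here n + g + δ = 0.098.
Steady-state k*: s·k^0.4 = 0.098·k gives k* = (0.19/0.098)^(1/0.6) ≈ 3.0145.
MPK = 0.4·3.0145^(-0.6) ≈ 0.2063.
MPK > n+g+δ = 0.098, so the economy is dynamically efficient (under-saving).

dynamically efficient; MPK ≈ 0.2063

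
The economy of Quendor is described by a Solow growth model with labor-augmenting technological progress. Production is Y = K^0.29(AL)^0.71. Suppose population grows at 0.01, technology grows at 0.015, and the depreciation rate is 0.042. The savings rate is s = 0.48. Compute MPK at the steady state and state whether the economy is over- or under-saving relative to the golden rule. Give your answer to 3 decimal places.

over-saving; MPK ≈ 0.040

Break-even investment rate: n + g + δ = 0.01 + 0.015 + 0.042 = 0.067.
Steady-state k*: s·k^0.29 = 0.067·k gives k* = (0.48/0.067)^(1/0.71) ≈ 16.0125.
MPK = 0.29·16.0125^(-0.71) ≈ 0.0405.
MPK < n+g+δ = 0.067, so the economy is dynamically inefficient (over-saving).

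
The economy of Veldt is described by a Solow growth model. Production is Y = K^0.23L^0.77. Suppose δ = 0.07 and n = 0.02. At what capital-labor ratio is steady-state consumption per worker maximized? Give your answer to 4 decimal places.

k_gold ≈ 3.3822

n + δ = 0.02 + 0.07 = 0.09.
At the golden rule the marginal product of capital equals n+δ: 0.23·k^(0.23−1) = 0.09. Solving, k_gold = (0.23/0.09)^(1/0.77) ≈ 3.3822.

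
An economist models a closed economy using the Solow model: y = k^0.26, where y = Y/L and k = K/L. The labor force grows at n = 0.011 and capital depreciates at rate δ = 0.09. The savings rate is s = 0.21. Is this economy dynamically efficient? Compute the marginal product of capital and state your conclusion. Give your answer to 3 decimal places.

dynamically efficient; MPK ≈ 0.125

The effective depreciation rate is n + δ = 0.011 + 0.09 = 0.101.
Steady-state k*: s·k^0.26 = 0.101·k gives k* = (0.21/0.101)^(1/0.74) ≈ 2.6890.
MPK = 0.26·2.6890^(-0.74) ≈ 0.1250.
MPK > n+δ = 0.101, so the economy is dynamically efficient (under-saving).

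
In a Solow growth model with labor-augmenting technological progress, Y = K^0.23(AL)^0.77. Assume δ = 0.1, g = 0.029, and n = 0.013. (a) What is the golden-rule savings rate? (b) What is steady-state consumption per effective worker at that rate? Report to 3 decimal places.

The effective depreciation rate is n + g + δ = 0.013 + 0.029 + 0.1 = 0.142.
For Cobb-Douglas, s_gold equals capital's share: s_gold = 0.23.
Maximizing c = f(k) − (n+g+δ)·k gives f'(k) = n+g+δ, i.e. 0.23·k^(0.23−1) = 0.142, so k_gold = (0.23/0.142)^(1/0.77) ≈ 1.8707.
y_gold = 1.8707^0.23 ≈ 1.1549; c_gold = (1−0.23)·y_gold ≈ 0.8893.

(a) s_gold = 0.230; (b) c_gold ≈ 0.889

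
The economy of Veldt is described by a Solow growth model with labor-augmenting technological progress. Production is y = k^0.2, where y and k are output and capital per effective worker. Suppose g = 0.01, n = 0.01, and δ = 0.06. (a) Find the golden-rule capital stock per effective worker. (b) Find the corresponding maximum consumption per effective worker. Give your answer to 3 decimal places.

n + g + δ = 0.01 + 0.01 + 0.06 = 0.08.
At the golden rule the marginal product of capital equals n+g+δ: 0.2·k^(0.2−1) = 0.08. Solving, k_gold = (0.2/0.08)^(1/0.8) ≈ 3.1436.
y_gold = 3.1436^0.2 ≈ 1.2574; c_gold = y_gold − 0.08·k_gold ≈ 1.0059.

(a) k_gold ≈ 3.144; (b) c_gold ≈ 1.006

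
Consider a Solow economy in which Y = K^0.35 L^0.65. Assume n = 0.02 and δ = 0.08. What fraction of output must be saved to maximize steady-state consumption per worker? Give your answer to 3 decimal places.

s_gold = 0.350

Capital per worker breaks even when investment replaces (n + δ)·k; here n + δ = 0.1.
At the golden rule MPK = n+δ, and in any Cobb-Douglas steady state s = (n+δ)·k/y = MPK·k/y = capital's share 0.35.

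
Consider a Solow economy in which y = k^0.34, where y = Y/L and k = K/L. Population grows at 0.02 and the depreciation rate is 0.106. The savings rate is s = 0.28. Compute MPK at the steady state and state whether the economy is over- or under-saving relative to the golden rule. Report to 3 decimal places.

Break-even investment rate: n + δ = 0.02 + 0.106 = 0.126.
Steady-state k*: s·k^0.34 = 0.126·k gives k* = (0.28/0.126)^(1/0.66) ≈ 3.3530.
MPK = 0.34·3.3530^(-0.66) ≈ 0.1530.
MPK > n+δ = 0.126, so the economy is dynamically efficient (under-saving).

under-saving; MPK ≈ 0.153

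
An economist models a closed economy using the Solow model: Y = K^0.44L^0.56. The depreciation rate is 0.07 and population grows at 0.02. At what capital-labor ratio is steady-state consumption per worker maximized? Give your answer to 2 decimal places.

The effective depreciation rate is n + δ = 0.02 + 0.07 = 0.09.
Maximizing c = f(k) − (n+δ)·k gives f'(k) = n+δ, i.e. 0.44·k^(0.44−1) = 0.09, so k_gold = (0.44/0.09)^(1/0.56) ≈ 17.0111.

k_gold ≈ 17.01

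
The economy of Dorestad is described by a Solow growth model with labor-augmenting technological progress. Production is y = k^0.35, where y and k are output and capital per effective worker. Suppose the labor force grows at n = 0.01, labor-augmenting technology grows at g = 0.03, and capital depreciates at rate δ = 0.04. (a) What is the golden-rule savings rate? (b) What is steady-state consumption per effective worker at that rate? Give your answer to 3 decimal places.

(a) s_gold = 0.350; (b) c_gold ≈ 1.439

Break-even investment rate: n + g + δ = 0.01 + 0.03 + 0.04 = 0.08.
For Cobb-Douglas, s_gold equals capital's share: s_gold = 0.35.
Setting f'(k) = n+g+δ gives 0.35·k^(0.35−1) = 0.08, hence k_gold = (0.35/0.08)^(1/0.65) ≈ 9.6855.
y_gold = 9.6855^0.35 ≈ 2.2138; c_gold = (1−0.35)·y_gold ≈ 1.4390.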